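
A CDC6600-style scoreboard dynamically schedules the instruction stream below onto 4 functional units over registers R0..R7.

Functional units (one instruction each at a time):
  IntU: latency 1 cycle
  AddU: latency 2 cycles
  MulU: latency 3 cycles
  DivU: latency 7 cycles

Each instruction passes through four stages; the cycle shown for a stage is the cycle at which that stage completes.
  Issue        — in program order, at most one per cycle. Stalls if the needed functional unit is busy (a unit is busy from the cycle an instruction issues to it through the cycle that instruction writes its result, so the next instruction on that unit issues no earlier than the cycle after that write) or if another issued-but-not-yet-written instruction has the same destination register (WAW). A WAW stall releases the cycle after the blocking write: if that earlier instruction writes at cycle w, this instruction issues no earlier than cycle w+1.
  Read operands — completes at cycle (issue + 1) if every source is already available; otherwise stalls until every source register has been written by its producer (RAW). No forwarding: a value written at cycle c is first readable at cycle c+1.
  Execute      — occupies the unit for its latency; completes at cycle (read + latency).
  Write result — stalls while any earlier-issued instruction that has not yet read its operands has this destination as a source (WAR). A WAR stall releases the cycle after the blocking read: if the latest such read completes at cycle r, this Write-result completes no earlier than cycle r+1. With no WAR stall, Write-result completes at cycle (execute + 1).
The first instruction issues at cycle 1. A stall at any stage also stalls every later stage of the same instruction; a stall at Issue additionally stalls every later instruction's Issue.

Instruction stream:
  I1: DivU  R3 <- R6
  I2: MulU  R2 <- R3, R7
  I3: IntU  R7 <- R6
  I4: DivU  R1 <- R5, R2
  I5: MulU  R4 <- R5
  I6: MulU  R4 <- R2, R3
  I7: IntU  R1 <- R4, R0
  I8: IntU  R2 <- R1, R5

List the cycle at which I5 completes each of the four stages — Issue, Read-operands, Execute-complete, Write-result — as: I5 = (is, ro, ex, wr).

t=1  I1 dispatched to DivU
t=2  I1 operands ready, I2 dispatched to MulU
t=3  I3 dispatched to IntU
t=4  I3 operands ready
t=5  I3 complete
t=9  I1 complete
t=10  R3←I1
t=11  I2 operands ready, I4 dispatched to DivU
t=12  R7←I3
t=14  I2 complete
t=15  R2←I2
t=16  I4 operands ready, I5 dispatched to MulU
t=17  I5 operands ready
t=20  I5 complete
t=21  R4←I5
t=22  I6 dispatched to MulU
t=23  I4 complete, I6 operands ready
t=24  R1←I4
t=25  I7 dispatched to IntU
t=26  I6 complete
t=27  R4←I6
t=28  I7 operands ready
t=29  I7 complete
t=30  R1←I7
t=31  I8 dispatched to IntU
t=32  I8 operands ready
t=33  I8 complete
t=34  R2←I8

I5 = (16, 17, 20, 21)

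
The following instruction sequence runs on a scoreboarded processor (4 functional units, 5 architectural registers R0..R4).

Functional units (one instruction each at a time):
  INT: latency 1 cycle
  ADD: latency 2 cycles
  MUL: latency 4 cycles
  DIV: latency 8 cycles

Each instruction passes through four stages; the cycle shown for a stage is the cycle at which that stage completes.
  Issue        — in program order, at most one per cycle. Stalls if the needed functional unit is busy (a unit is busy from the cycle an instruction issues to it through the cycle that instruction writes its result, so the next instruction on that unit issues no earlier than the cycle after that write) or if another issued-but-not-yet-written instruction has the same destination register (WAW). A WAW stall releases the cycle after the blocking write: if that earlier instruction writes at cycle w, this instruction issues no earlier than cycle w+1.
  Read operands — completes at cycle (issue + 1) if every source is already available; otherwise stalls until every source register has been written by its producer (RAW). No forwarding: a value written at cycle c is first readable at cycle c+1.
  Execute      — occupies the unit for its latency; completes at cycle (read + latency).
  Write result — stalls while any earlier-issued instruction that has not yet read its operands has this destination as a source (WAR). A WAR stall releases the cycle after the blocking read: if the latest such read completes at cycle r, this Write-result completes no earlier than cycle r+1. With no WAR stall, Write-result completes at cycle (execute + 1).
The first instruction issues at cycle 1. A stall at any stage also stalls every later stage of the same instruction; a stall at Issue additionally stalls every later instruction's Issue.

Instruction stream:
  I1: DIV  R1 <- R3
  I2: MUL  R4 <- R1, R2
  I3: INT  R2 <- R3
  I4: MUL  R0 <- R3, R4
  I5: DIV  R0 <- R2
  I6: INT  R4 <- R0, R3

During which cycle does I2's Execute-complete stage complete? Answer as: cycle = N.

I1 -> (1, 2, 10, 11)
I2 -> (2, 12, 16, 17)  // RAW R1: wait I1 write@11
I3 -> (3, 4, 5, 13)  // WAR R2: wait I2 read@12
I4 -> (18, 19, 23, 24)  // struct: MUL busy until I2 writes@17
I5 -> (25, 26, 34, 35)  // WAW R0: wait I4 write@24
I6 -> (26, 36, 37, 38)  // RAW R0: wait I5 write@35

cycle = 16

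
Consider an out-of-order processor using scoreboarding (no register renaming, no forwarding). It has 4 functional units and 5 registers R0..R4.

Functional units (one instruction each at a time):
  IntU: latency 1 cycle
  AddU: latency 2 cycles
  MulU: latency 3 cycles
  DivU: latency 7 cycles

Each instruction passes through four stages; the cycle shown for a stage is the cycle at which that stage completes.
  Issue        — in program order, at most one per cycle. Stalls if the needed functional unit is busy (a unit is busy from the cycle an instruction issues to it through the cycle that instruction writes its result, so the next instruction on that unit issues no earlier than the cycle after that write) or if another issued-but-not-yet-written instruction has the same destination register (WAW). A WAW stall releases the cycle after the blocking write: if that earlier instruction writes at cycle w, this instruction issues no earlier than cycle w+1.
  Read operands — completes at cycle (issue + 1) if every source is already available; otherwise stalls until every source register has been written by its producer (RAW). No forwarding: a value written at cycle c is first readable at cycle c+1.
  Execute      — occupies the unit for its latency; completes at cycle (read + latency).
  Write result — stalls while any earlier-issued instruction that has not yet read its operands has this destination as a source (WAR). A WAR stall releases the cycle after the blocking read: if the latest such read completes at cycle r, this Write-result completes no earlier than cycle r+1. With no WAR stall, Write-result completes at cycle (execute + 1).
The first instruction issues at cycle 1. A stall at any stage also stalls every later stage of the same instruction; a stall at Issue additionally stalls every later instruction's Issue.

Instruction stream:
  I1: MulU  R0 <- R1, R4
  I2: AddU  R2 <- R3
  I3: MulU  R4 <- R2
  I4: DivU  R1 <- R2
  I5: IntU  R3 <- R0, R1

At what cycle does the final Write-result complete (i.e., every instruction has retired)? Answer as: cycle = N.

cycle = 20

c1: issue I1 (MulU)
c2: I1 read-ops | issue I2 (AddU)
c3: I2 read-ops
c5: I1 finished on MulU | I2 finished on AddU
c6: I1→R0 | I2→R2
c7: issue I3 (MulU)
c8: I3 read-ops | issue I4 (DivU)
c9: I4 read-ops | issue I5 (IntU)
c11: I3 finished on MulU
c12: I3→R4
c16: I4 finished on DivU
c17: I4→R1
c18: I5 read-ops
c19: I5 finished on IntU
c20: I5→R3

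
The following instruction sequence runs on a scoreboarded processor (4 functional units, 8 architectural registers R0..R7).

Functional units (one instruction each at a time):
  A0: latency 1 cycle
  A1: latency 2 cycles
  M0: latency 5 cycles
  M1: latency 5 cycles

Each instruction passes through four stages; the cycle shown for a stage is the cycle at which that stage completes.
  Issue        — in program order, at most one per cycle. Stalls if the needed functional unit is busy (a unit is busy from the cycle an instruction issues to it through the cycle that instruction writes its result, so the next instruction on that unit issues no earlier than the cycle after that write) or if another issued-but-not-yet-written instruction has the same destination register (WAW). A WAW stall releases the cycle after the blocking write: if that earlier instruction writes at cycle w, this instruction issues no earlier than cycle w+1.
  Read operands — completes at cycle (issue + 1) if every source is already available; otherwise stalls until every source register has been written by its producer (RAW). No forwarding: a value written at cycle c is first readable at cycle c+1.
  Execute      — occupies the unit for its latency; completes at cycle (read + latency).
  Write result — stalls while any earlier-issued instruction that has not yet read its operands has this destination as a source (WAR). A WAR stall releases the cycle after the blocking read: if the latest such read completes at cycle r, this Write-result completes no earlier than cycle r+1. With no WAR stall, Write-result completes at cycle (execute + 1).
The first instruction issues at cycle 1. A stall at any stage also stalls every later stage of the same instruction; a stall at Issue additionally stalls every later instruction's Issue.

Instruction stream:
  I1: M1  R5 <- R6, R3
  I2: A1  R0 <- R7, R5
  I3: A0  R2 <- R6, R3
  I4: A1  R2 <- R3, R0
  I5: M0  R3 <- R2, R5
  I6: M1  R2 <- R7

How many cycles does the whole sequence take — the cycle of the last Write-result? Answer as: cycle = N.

t=1  I1 dispatched to M1
t=2  I1 operands ready; I2 dispatched to A1
t=3  I3 dispatched to A0
t=4  I3 operands ready
t=5  I3 complete
t=6  R2←I3
t=7  I1 complete
t=8  R5←I1
t=9  I2 operands ready
t=11  I2 complete
t=12  R0←I2
t=13  I4 dispatched to A1
t=14  I4 operands ready; I5 dispatched to M0
t=16  I4 complete
t=17  R2←I4
t=18  I5 operands ready; I6 dispatched to M1
t=19  I6 operands ready
t=23  I5 complete
t=24  R3←I5; I6 complete
t=25  R2←I6

cycle = 25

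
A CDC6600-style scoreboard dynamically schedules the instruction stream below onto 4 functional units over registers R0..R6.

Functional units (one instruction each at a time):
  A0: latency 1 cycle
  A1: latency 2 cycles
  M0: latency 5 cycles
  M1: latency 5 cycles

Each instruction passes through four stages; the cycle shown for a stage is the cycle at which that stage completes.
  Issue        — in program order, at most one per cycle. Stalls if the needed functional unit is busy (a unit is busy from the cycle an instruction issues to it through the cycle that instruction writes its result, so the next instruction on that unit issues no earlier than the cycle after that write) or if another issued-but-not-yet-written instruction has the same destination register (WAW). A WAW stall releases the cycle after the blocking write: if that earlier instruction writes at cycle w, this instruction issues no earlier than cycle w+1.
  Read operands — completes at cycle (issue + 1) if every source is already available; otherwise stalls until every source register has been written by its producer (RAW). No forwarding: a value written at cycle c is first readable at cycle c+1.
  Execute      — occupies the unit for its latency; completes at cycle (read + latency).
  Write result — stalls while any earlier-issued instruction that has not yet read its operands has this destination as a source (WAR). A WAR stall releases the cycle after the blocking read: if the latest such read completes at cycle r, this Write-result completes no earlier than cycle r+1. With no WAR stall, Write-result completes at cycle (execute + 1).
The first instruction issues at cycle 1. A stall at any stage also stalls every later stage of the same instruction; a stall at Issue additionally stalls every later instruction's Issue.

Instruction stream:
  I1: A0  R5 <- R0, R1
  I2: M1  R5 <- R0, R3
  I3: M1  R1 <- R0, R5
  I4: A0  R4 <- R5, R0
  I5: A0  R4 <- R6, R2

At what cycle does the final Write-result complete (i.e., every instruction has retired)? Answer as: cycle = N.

1) issue 1, read 2, done 3, write 4
2) issue 5, read 6, done 11, write 12  <WAW R5: wait I1 write@4>
3) issue 13, read 14, done 19, write 20  <struct: M1 busy until I2 writes@12>
4) issue 14, read 15, done 16, write 17
5) issue 18, read 19, done 20, write 21  <struct: A0 busy until I4 writes@17>

cycle = 21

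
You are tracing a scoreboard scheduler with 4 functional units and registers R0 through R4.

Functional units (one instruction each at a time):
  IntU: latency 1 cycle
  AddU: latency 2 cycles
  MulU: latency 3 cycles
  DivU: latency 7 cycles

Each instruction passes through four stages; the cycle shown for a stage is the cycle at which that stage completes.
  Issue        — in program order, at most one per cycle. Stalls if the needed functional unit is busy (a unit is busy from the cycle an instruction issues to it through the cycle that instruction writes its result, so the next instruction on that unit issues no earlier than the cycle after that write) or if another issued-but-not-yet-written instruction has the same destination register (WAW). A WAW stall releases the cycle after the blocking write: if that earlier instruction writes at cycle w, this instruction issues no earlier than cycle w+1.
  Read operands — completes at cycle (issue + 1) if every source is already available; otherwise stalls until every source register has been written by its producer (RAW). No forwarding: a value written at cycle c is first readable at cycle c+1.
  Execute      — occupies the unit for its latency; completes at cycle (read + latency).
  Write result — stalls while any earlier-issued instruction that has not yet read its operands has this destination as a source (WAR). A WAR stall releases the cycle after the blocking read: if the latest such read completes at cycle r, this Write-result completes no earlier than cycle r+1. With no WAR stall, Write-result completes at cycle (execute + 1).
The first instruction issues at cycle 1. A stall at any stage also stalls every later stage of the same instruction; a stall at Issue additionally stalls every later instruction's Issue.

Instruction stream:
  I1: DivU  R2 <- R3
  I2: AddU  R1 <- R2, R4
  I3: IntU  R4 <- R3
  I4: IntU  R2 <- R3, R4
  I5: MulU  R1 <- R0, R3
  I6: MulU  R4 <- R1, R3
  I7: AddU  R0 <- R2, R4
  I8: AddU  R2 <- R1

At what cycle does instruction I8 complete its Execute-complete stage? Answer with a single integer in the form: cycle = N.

[1] I1 issues→DivU
[2] I1 reads · I2 issues→AddU
[3] I3 issues→IntU
[4] I3 reads
[5] I3 exec-done
[9] I1 exec-done
[10] I1 writes R2
[11] I2 reads
[12] I3 writes R4
[13] I2 exec-done · I4 issues→IntU
[14] I2 writes R1 · I4 reads
[15] I4 exec-done · I5 issues→MulU
[16] I4 writes R2 · I5 reads
[19] I5 exec-done
[20] I5 writes R1
[21] I6 issues→MulU
[22] I6 reads · I7 issues→AddU
[25] I6 exec-done
[26] I6 writes R4
[27] I7 reads
[29] I7 exec-done
[30] I7 writes R0
[31] I8 issues→AddU
[32] I8 reads
[34] I8 exec-done
[35] I8 writes R2

cycle = 34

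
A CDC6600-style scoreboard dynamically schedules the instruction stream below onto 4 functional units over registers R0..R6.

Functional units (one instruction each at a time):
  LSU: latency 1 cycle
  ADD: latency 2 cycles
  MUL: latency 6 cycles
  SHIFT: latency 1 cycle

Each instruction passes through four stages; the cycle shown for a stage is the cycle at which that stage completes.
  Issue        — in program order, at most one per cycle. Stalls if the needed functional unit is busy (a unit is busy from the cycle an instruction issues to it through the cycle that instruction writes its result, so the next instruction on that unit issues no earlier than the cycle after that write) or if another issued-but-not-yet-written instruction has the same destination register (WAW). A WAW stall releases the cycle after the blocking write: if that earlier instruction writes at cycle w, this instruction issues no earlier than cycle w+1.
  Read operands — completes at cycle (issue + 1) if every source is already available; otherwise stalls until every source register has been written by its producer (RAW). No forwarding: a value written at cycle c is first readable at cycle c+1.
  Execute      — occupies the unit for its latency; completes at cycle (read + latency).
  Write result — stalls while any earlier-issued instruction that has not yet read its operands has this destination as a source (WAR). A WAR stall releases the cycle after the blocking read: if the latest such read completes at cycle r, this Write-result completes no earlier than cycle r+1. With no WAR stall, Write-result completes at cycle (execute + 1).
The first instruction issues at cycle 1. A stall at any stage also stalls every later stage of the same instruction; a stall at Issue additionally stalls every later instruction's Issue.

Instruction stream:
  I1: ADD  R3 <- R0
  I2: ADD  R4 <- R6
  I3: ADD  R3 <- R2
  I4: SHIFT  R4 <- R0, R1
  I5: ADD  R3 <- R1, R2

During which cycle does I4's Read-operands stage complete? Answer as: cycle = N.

I1 -> (1, 2, 4, 5)
I2 -> (6, 7, 9, 10)  // struct: ADD busy until I1 writes@5
I3 -> (11, 12, 14, 15)  // struct: ADD busy until I2 writes@10
I4 -> (12, 13, 14, 15)
I5 -> (16, 17, 19, 20)  // struct: ADD busy until I3 writes@15

cycle = 13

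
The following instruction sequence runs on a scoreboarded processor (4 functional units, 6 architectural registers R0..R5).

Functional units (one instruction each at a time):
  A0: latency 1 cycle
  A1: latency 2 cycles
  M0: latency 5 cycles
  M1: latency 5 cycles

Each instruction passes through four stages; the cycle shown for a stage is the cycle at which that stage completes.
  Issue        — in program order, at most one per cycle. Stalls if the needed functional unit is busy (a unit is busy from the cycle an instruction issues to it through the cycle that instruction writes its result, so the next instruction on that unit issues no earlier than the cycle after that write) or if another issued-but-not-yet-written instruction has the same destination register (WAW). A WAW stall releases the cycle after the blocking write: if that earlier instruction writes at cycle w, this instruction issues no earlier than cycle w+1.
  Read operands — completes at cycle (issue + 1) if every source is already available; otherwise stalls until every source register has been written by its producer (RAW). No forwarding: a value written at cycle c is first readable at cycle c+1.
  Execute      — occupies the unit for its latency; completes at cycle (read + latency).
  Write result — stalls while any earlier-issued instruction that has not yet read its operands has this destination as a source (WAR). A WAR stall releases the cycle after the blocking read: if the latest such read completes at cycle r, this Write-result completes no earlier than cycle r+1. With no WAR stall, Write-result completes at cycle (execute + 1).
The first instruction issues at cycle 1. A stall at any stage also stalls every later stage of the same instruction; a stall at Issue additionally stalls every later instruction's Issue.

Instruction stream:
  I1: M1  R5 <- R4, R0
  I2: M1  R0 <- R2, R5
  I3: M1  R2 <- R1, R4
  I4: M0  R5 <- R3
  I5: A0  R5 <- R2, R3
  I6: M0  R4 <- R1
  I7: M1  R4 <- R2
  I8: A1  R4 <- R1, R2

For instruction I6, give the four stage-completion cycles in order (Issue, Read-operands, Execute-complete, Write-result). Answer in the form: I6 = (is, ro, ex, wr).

1) issue 1, read 2, done 7, write 8
2) issue 9, read 10, done 15, write 16  <struct: M1 busy until I1 writes@8>
3) issue 17, read 18, done 23, write 24  <struct: M1 busy until I2 writes@16>
4) issue 18, read 19, done 24, write 25
5) issue 26, read 27, done 28, write 29  <WAW R5: wait I4 write@25>
6) issue 27, read 28, done 33, write 34
7) issue 35, read 36, done 41, write 42  <WAW R4: wait I6 write@34>
8) issue 43, read 44, done 46, write 47  <WAW R4: wait I7 write@42>

I6 = (27, 28, 33, 34)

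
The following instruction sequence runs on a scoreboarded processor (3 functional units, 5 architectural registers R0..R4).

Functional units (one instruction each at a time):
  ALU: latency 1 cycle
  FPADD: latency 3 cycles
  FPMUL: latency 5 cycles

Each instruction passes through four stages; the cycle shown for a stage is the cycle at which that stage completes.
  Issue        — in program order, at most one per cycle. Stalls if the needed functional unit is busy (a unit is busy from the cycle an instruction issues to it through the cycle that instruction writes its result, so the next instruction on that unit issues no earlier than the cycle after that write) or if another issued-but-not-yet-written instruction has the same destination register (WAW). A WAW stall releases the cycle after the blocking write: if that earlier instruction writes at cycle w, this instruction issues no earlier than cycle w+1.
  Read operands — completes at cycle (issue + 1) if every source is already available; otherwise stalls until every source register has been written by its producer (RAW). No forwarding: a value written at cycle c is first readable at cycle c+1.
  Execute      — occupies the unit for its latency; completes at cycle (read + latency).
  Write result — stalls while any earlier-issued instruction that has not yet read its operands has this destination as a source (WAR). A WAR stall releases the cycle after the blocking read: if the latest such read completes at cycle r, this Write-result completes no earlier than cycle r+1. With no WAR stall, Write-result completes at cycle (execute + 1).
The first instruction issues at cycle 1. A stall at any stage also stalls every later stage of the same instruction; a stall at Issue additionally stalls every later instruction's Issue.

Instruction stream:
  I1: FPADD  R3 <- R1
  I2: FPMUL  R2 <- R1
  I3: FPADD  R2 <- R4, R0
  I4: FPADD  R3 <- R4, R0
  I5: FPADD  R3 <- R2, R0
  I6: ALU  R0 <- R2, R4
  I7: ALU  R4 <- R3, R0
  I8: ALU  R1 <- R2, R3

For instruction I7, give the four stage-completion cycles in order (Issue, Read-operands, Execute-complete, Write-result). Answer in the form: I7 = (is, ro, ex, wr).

I7 = (27, 28, 29, 30)

[I1] 1/2/5/6
[I2] 2/3/8/9
[I3] 10/11/14/15  (WAW R2: wait I2 write@9)
[I4] 16/17/20/21  (struct: FPADD busy until I3 writes@15)
[I5] 22/23/26/27  (struct: FPADD busy until I4 writes@21)
[I6] 23/24/25/26
[I7] 27/28/29/30  (struct: ALU busy until I6 writes@26)
[I8] 31/32/33/34  (struct: ALU busy until I7 writes@30)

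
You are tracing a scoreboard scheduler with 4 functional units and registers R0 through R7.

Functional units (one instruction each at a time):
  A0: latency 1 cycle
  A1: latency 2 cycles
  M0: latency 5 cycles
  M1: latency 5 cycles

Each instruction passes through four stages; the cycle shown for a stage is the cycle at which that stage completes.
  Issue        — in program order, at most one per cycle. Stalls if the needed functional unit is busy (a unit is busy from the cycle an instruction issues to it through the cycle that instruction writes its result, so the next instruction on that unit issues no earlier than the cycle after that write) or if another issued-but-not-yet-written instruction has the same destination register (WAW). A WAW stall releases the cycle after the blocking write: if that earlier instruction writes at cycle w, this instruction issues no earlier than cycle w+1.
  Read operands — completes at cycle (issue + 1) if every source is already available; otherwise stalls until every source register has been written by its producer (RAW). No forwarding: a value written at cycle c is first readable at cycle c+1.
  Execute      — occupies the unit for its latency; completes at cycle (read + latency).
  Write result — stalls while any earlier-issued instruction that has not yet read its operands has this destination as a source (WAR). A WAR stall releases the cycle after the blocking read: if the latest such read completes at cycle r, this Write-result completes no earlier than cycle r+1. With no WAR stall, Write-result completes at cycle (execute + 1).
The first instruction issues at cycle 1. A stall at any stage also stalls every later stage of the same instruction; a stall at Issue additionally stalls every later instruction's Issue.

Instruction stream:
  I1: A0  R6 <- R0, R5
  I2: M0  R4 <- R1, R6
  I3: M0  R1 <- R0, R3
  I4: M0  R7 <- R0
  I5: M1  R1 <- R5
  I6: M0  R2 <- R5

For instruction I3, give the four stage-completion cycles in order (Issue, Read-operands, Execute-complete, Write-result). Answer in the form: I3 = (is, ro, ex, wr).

I3 = (12, 13, 18, 19)

1) issue 1, read 2, done 3, write 4
2) issue 2, read 5, done 10, write 11  <RAW R6: wait I1 write@4>
3) issue 12, read 13, done 18, write 19  <struct: M0 busy until I2 writes@11>
4) issue 20, read 21, done 26, write 27  <struct: M0 busy until I3 writes@19>
5) issue 21, read 22, done 27, write 28
6) issue 28, read 29, done 34, write 35  <struct: M0 busy until I4 writes@27>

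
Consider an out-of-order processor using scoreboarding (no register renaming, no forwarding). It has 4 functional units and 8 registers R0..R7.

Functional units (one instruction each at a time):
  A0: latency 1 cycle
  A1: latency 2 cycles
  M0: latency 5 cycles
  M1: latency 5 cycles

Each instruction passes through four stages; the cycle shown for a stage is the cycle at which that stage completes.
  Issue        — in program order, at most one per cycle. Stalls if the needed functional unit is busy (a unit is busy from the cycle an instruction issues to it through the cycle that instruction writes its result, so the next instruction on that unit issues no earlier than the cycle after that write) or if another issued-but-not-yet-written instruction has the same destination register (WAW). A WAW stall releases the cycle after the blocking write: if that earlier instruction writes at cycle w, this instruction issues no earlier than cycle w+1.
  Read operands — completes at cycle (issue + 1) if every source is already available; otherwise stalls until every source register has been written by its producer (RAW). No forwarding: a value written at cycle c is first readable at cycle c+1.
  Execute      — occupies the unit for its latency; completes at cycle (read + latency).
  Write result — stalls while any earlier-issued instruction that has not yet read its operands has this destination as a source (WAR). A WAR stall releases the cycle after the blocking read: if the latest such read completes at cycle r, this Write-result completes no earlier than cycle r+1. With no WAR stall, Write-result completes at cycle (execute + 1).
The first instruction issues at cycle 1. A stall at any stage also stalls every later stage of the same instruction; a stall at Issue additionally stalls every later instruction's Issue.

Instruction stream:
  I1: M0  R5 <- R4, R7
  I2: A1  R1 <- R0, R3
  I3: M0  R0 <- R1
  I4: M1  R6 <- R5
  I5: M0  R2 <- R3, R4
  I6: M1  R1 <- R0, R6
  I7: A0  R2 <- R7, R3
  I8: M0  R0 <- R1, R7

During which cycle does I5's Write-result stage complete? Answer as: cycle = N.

c1: issue I1 (M0)
c2: I1 read-ops | issue I2 (A1)
c3: I2 read-ops
c5: I2 finished on A1
c6: I2→R1
c7: I1 finished on M0
c8: I1→R5
c9: issue I3 (M0)
c10: I3 read-ops | issue I4 (M1)
c11: I4 read-ops
c15: I3 finished on M0
c16: I3→R0 | I4 finished on M1
c17: I4→R6 | issue I5 (M0)
c18: I5 read-ops | issue I6 (M1)
c19: I6 read-ops
c23: I5 finished on M0
c24: I5→R2 | I6 finished on M1
c25: I6→R1 | issue I7 (A0)
c26: I7 read-ops | issue I8 (M0)
c27: I7 finished on A0 | I8 read-ops
c28: I7→R2
c32: I8 finished on M0
c33: I8→R0

cycle = 24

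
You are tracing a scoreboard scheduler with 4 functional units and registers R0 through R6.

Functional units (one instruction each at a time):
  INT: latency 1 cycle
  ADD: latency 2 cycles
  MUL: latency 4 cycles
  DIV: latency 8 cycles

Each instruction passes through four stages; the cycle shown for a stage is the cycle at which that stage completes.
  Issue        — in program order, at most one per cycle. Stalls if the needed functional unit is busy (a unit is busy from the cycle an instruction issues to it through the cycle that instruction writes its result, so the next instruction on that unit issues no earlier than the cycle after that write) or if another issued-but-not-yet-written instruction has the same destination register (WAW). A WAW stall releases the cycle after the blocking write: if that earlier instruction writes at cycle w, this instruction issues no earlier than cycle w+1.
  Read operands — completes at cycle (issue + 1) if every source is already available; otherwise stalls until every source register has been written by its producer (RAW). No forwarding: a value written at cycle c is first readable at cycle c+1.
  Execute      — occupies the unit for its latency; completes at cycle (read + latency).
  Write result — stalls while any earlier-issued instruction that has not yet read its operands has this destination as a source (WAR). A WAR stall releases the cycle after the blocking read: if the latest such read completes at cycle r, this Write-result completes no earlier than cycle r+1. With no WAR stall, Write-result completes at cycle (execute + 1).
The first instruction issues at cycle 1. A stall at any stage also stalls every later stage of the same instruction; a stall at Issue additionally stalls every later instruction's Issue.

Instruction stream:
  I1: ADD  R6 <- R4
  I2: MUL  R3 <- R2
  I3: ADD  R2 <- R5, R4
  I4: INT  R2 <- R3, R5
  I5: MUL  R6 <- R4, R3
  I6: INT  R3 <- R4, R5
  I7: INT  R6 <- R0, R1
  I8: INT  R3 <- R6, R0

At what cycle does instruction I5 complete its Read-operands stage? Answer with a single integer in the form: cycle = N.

cycle = 13

cycle 1: I1 dispatched to ADD
cycle 2: I1 operands ready | I2 dispatched to MUL
cycle 3: I2 operands ready
cycle 4: I1 complete
cycle 5: R6←I1
cycle 6: I3 dispatched to ADD
cycle 7: I2 complete | I3 operands ready
cycle 8: R3←I2
cycle 9: I3 complete
cycle 10: R2←I3
cycle 11: I4 dispatched to INT
cycle 12: I4 operands ready | I5 dispatched to MUL
cycle 13: I4 complete | I5 operands ready
cycle 14: R2←I4
cycle 15: I6 dispatched to INT
cycle 16: I6 operands ready
cycle 17: I5 complete | I6 complete
cycle 18: R6←I5 | R3←I6
cycle 19: I7 dispatched to INT
cycle 20: I7 operands ready
cycle 21: I7 complete
cycle 22: R6←I7
cycle 23: I8 dispatched to INT
cycle 24: I8 operands ready
cycle 25: I8 complete
cycle 26: R3←I8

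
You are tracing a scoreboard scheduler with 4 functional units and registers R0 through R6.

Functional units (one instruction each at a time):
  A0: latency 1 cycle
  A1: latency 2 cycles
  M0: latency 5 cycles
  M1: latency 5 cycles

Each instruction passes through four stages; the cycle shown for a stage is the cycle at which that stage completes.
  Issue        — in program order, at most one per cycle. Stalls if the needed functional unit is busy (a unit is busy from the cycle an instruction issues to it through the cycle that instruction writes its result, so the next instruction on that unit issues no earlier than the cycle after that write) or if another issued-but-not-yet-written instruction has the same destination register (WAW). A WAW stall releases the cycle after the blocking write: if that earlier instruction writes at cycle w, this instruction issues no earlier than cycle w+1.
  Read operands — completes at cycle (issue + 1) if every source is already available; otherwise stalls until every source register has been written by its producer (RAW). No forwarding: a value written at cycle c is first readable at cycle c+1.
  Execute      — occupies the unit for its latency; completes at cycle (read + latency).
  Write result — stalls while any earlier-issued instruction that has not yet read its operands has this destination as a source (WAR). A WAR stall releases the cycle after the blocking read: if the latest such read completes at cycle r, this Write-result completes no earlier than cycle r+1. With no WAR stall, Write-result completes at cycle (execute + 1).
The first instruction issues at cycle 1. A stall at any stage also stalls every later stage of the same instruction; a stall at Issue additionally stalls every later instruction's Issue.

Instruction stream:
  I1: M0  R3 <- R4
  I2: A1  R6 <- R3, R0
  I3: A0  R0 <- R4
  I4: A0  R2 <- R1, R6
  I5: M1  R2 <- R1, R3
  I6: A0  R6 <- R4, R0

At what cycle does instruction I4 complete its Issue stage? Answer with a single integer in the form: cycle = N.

cycle = 11

I1: IS=1 RO=2 EX=7 WR=8
I2: IS=2 RO=9 EX=11 WR=12  [RAW R3: wait I1 write@8]
I3: IS=3 RO=4 EX=5 WR=10  [WAR R0: wait I2 read@9]
I4: IS=11 RO=13 EX=14 WR=15  [struct: A0 busy until I3 writes@10; RAW R6: wait I2 write@12]
I5: IS=16 RO=17 EX=22 WR=23  [WAW R2: wait I4 write@15]
I6: IS=17 RO=18 EX=19 WR=20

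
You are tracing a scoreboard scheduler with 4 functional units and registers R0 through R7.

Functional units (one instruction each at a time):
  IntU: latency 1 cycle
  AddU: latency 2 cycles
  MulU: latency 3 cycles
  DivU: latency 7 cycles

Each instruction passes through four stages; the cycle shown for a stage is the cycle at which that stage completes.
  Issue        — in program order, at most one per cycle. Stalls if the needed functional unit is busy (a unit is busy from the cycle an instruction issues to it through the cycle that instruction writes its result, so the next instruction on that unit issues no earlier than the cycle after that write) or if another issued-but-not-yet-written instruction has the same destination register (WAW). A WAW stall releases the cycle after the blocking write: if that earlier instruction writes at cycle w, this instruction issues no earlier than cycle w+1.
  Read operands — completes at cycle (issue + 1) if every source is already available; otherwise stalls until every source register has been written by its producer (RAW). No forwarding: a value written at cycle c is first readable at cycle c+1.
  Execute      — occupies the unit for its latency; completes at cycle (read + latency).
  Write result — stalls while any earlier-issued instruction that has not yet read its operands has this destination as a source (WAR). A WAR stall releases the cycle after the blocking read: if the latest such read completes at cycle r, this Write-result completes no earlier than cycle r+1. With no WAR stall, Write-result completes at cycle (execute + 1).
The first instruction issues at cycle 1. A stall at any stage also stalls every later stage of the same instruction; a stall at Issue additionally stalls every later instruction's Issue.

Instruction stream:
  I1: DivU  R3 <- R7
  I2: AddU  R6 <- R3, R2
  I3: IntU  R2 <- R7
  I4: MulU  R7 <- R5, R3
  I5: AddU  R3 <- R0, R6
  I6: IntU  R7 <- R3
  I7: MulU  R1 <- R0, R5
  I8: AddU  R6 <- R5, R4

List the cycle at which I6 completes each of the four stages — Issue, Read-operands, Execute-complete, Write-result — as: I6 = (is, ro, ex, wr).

c1: I1 issues→DivU
c2: I1 reads · I2 issues→AddU
c3: I3 issues→IntU
c4: I3 reads · I4 issues→MulU
c5: I3 exec-done
c9: I1 exec-done
c10: I1 writes R3
c11: I2 reads · I4 reads
c12: I3 writes R2
c13: I2 exec-done
c14: I2 writes R6 · I4 exec-done
c15: I4 writes R7 · I5 issues→AddU
c16: I5 reads · I6 issues→IntU
c17: I7 issues→MulU
c18: I5 exec-done · I7 reads
c19: I5 writes R3
c20: I6 reads · I8 issues→AddU
c21: I6 exec-done · I7 exec-done · I8 reads
c22: I6 writes R7 · I7 writes R1
c23: I8 exec-done
c24: I8 writes R6

I6 = (16, 20, 21, 22)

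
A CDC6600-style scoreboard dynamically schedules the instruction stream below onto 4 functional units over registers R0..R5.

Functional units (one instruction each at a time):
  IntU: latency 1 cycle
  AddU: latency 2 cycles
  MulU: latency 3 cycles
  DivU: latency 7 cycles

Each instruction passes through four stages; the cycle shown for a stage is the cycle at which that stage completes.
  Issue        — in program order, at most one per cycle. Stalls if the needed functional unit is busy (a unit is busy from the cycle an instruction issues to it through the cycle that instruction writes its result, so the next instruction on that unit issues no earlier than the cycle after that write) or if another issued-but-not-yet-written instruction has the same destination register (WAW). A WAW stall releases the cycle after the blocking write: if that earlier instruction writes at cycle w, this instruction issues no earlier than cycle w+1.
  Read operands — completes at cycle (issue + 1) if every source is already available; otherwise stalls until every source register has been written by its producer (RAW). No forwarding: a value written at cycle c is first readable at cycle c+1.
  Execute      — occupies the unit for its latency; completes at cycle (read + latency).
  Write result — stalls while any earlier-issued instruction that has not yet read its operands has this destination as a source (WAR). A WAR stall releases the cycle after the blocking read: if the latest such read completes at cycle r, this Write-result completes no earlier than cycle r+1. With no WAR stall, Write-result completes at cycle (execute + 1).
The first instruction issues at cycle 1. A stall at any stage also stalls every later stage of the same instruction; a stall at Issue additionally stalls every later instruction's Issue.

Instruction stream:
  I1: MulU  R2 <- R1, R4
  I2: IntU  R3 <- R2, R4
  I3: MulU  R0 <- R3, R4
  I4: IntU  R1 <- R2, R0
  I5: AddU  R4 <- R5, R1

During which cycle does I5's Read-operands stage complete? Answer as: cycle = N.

cycle = 18

I1  is:1  ro:2  ex:5  wr:6
I2  is:2  ro:7  ex:8  wr:9  — RAW R2: wait I1 write@6
I3  is:7  ro:10  ex:13  wr:14  — struct: MulU busy until I1 writes@6, RAW R3: wait I2 write@9
I4  is:10  ro:15  ex:16  wr:17  — struct: IntU busy until I2 writes@9, RAW R0: wait I3 write@14
I5  is:11  ro:18  ex:20  wr:21  — RAW R1: wait I4 write@17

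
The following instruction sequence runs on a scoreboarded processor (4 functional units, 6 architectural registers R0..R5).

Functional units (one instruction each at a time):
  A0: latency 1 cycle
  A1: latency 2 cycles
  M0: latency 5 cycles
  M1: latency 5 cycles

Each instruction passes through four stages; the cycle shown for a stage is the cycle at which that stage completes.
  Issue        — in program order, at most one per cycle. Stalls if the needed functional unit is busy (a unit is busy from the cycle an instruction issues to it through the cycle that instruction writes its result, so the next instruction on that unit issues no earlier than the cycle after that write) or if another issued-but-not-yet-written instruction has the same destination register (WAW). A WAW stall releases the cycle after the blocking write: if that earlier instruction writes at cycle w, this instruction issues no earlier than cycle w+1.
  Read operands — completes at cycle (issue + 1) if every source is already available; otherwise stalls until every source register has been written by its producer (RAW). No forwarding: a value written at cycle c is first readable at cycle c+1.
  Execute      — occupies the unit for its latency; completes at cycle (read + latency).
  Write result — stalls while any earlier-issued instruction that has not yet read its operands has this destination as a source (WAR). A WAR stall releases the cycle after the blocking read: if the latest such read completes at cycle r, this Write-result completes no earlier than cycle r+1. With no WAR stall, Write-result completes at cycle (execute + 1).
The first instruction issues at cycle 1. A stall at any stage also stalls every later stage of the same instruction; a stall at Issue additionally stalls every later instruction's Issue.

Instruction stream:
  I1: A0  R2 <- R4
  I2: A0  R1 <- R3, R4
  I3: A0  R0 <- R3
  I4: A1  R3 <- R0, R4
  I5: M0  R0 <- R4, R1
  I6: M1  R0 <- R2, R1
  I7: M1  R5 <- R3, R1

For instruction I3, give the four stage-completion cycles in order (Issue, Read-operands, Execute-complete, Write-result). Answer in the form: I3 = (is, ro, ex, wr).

1) issue 1, read 2, done 3, write 4
2) issue 5, read 6, done 7, write 8  <struct: A0 busy until I1 writes@4>
3) issue 9, read 10, done 11, write 12  <struct: A0 busy until I2 writes@8>
4) issue 10, read 13, done 15, write 16  <RAW R0: wait I3 write@12>
5) issue 13, read 14, done 19, write 20  <WAW R0: wait I3 write@12>
6) issue 21, read 22, done 27, write 28  <WAW R0: wait I5 write@20>
7) issue 29, read 30, done 35, write 36  <struct: M1 busy until I6 writes@28>

I3 = (9, 10, 11, 12)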